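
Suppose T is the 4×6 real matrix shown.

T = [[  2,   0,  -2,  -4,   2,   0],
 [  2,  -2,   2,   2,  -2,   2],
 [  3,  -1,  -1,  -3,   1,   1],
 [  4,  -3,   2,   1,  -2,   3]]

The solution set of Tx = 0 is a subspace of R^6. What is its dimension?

Row reduce to echelon form.
R2 ← R2 − R1: [0, -2, 4, 6, -4, 2]
R3 ← R3 − (3/2)·R1: [0, -1, 2, 3, -2, 1]
R4 ← R4 − (2)·R1: [0, -3, 6, 9, -6, 3]
R3 ← R3 − (1/2)·R2: [0, 0, 0, 0, 0, 0]
R4 ← R4 − (3/2)·R2: [0, 0, 0, 0, 0, 0]
2 nonzero rows, so rank(T) = 2.
T has 6 columns; by rank–nullity, nullity = 6 − 2 = 4.

4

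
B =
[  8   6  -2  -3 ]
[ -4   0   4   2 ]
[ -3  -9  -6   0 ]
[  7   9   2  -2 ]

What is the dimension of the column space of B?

2

Row reduce to echelon form.
R2 ← R2 + (1/2)·R1: [0, 3, 3, 1/2]
R3 ← R3 + (3/8)·R1: [0, -27/4, -27/4, -9/8]
R4 ← R4 − (7/8)·R1: [0, 15/4, 15/4, 5/8]
R3 ← R3 + (9/4)·R2: [0, 0, 0, 0]
R4 ← R4 − (5/4)·R2: [0, 0, 0, 0]
Echelon form has 2 nonzero rows, so rank(B) = 2.
The column space has dimension equal to the rank: 2.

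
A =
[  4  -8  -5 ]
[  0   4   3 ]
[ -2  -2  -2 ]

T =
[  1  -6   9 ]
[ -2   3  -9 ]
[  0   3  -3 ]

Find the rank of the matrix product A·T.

First compute AT:
[[ 20, -63, 123],
 [ -8,  21, -45],
 [  2,   0,   6]]
Now row reduce the product.
R2 ← R2 + (2/5)·R1: [0, -21/5, 21/5]
R3 ← R3 − (1/10)·R1: [0, 63/10, -63/10]
R3 ← R3 + (3/2)·R2: [0, 0, 0]
2 nonzero rows, so rank(AT) = 2.

2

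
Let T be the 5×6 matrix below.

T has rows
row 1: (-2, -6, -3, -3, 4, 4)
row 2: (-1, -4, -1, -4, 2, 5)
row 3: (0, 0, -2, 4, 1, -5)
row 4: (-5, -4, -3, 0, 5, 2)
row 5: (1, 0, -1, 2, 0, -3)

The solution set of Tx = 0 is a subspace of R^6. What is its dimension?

Row reduce to echelon form.
R2 ← R2 − (1/2)·R1: [0, -1, 1/2, -5/2, 0, 3]
R4 ← R4 − (5/2)·R1: [0, 11, 9/2, 15/2, -5, -8]
R5 ← R5 + (1/2)·R1: [0, -3, -5/2, 1/2, 2, -1]
R4 ← R4 + (11)·R2: [0, 0, 10, -20, -5, 25]
R5 ← R5 − (3)·R2: [0, 0, -4, 8, 2, -10]
R4 ← R4 + (5)·R3: [0, 0, 0, 0, 0, 0]
R5 ← R5 − (2)·R3: [0, 0, 0, 0, 0, 0]
3 nonzero rows, so rank(T) = 3.
T has 6 columns; by rank–nullity, nullity = 6 − 3 = 3.

3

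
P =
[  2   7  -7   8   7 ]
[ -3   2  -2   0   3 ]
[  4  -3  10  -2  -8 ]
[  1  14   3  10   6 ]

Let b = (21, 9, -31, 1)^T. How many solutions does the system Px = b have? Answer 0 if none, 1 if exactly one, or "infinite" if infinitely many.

Row reduce the augmented matrix [P | b].
R2 ← R2 + (3/2)·R1: [0, 25/2, -25/2, 12, 27/2, 81/2]
R3 ← R3 − (2)·R1: [0, -17, 24, -18, -22, -73]
R4 ← R4 − (1/2)·R1: [0, 21/2, 13/2, 6, 5/2, -19/2]
R3 ← R3 + (34/25)·R2: [0, 0, 7, -42/25, -91/25, -448/25]
R4 ← R4 − (21/25)·R2: [0, 0, 17, -102/25, -221/25, -1088/25]
R4 ← R4 − (17/7)·R3: [0, 0, 0, 0, 0, 0]
The echelon form has 3 nonzero rows, and every pivot lies in the first 5 columns, so rank(P) = rank([P|b]) = 3.
The system is consistent.
rank = 3 < 5 unknowns, so there are infinitely many solutions.

infinite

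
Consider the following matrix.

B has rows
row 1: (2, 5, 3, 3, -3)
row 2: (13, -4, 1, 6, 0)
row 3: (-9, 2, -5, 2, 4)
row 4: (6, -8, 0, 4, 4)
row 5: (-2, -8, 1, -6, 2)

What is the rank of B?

Row reduce to echelon form.
R2 ← R2 − (13/2)·R1: [0, -73/2, -37/2, -27/2, 39/2]
R3 ← R3 + (9/2)·R1: [0, 49/2, 17/2, 31/2, -19/2]
R4 ← R4 − (3)·R1: [0, -23, -9, -5, 13]
R5 ← R5 + R1: [0, -3, 4, -3, -1]
R3 ← R3 + (49/73)·R2: [0, 0, -286/73, 470/73, 262/73]
R4 ← R4 − (46/73)·R2: [0, 0, 194/73, 256/73, 52/73]
R5 ← R5 − (6/73)·R2: [0, 0, 403/73, -138/73, -190/73]
R4 ← R4 + (97/143)·R3: [0, 0, 0, 1126/143, 450/143]
R5 ← R5 + (31/22)·R3: [0, 0, 0, 79/11, 27/11]
R5 ← R5 − (1027/1126)·R4: [0, 0, 0, 0, -234/563]
Echelon form has 5 nonzero rows, so rank(B) = 5.

5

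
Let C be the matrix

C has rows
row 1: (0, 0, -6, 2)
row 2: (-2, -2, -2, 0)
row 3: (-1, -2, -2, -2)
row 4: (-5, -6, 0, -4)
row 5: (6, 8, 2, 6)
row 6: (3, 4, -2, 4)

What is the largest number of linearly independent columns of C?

Row reduce to echelon form.
Swap R1 ↔ R2
R3 ← R3 − (1/2)·R1: [0, -1, -1, -2]
R4 ← R4 − (5/2)·R1: [0, -1, 5, -4]
R5 ← R5 + (3)·R1: [0, 2, -4, 6]
R6 ← R6 + (3/2)·R1: [0, 1, -5, 4]
Swap R2 ↔ R3
R4 ← R4 − R2: [0, 0, 6, -2]
R5 ← R5 + (2)·R2: [0, 0, -6, 2]
R6 ← R6 + R2: [0, 0, -6, 2]
R4 ← R4 + R3: [0, 0, 0, 0]
R5 ← R5 − R3: [0, 0, 0, 0]
R6 ← R6 − R3: [0, 0, 0, 0]
Echelon form has 3 nonzero rows, so rank(C) = 3.
The rank gives the maximum number of linearly independent columns: 3.

3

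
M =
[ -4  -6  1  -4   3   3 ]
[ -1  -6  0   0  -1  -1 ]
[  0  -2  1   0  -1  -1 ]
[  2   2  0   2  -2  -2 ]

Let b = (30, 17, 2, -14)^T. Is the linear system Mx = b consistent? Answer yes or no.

Row reduce the augmented matrix [M | b].
R2 ← R2 − (1/4)·R1: [0, -9/2, -1/4, 1, -7/4, -7/4, 19/2]
R4 ← R4 + (1/2)·R1: [0, -1, 1/2, 0, -1/2, -1/2, 1]
R3 ← R3 − (4/9)·R2: [0, 0, 10/9, -4/9, -2/9, -2/9, -20/9]
R4 ← R4 − (2/9)·R2: [0, 0, 5/9, -2/9, -1/9, -1/9, -10/9]
R4 ← R4 − (1/2)·R3: [0, 0, 0, 0, 0, 0, 0]
The echelon form has 3 nonzero rows, and every pivot lies in the first 6 columns, so rank(M) = rank([M|b]) = 3.
The system is consistent.

yes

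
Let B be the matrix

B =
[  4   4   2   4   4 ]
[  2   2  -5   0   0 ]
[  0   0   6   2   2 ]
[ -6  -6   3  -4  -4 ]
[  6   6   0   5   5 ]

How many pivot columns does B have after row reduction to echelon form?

Row reduce to echelon form.
R2 ← R2 − (1/2)·R1: [0, 0, -6, -2, -2]
R4 ← R4 + (3/2)·R1: [0, 0, 6, 2, 2]
R5 ← R5 − (3/2)·R1: [0, 0, -3, -1, -1]
R3 ← R3 + R2: [0, 0, 0, 0, 0]
R4 ← R4 + R2: [0, 0, 0, 0, 0]
R5 ← R5 − (1/2)·R2: [0, 0, 0, 0, 0]
Echelon form has 2 nonzero rows, so rank(B) = 2.
Each nonzero row contributes one pivot column: 2 pivot columns.

2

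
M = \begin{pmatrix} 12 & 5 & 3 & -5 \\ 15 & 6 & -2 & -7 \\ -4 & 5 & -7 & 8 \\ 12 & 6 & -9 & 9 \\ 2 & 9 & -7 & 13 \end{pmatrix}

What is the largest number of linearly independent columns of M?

Row reduce to echelon form.
R2 ← R2 − (5/4)·R1: [0, -1/4, -23/4, -3/4]
R3 ← R3 + (1/3)·R1: [0, 20/3, -6, 19/3]
R4 ← R4 − R1: [0, 1, -12, 14]
R5 ← R5 − (1/6)·R1: [0, 49/6, -15/2, 83/6]
R3 ← R3 + (80/3)·R2: [0, 0, -478/3, -41/3]
R4 ← R4 + (4)·R2: [0, 0, -35, 11]
R5 ← R5 + (98/3)·R2: [0, 0, -586/3, -32/3]
R4 ← R4 − (105/478)·R3: [0, 0, 0, 6693/478]
R5 ← R5 − (293/239)·R3: [0, 0, 0, 1455/239]
R5 ← R5 − (10/23)·R4: [0, 0, 0, 0]
Echelon form has 4 nonzero rows, so rank(M) = 4.
The rank gives the maximum number of linearly independent columns: 4.

4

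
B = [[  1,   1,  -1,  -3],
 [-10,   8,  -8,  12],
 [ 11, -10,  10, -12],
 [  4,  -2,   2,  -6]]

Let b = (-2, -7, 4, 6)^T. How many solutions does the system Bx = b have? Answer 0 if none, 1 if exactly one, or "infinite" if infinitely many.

Row reduce the augmented matrix [B | b].
R2 ← R2 + (10)·R1: [0, 18, -18, -18, -27]
R3 ← R3 − (11)·R1: [0, -21, 21, 21, 26]
R4 ← R4 − (4)·R1: [0, -6, 6, 6, 14]
R3 ← R3 + (7/6)·R2: [0, 0, 0, 0, -11/2]
R4 ← R4 + (1/3)·R2: [0, 0, 0, 0, 5]
R4 ← R4 + (10/11)·R3: [0, 0, 0, 0, 0]
The echelon form has 3 nonzero rows; the last pivot sits in the augmented column, so rank(B) = 2 but rank([B|b]) = 3.
Since the ranks differ, the system is inconsistent.
It has no solutions.

0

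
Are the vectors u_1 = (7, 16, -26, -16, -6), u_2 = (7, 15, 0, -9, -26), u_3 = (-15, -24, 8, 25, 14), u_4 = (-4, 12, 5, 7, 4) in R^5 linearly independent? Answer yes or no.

Form the matrix with these vectors as rows and row reduce.
R2 ← R2 − R1: [0, -1, 26, 7, -20]
R3 ← R3 + (15/7)·R1: [0, 72/7, -334/7, -65/7, 8/7]
R4 ← R4 + (4/7)·R1: [0, 148/7, -69/7, -15/7, 4/7]
R3 ← R3 + (72/7)·R2: [0, 0, 1538/7, 439/7, -1432/7]
R4 ← R4 + (148/7)·R2: [0, 0, 3779/7, 1021/7, -2956/7]
R4 ← R4 − (3779/1538)·R3: [0, 0, 0, -12669/1538, 61800/769]
4 nonzero rows, so the 4 vectors span a space of dimension 4.
Since 4 = 4, the vectors are linearly independent.

yes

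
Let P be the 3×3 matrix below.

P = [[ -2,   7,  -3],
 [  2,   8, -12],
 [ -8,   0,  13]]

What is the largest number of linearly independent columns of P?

Row reduce to echelon form.
R2 ← R2 + R1: [0, 15, -15]
R3 ← R3 − (4)·R1: [0, -28, 25]
R3 ← R3 + (28/15)·R2: [0, 0, -3]
Echelon form has 3 nonzero rows, so rank(P) = 3.
The rank gives the maximum number of linearly independent columns: 3.

3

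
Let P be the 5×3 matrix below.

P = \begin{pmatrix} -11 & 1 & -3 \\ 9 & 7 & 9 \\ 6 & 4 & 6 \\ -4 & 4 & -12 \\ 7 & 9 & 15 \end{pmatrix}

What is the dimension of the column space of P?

Row reduce to echelon form.
R2 ← R2 + (9/11)·R1: [0, 86/11, 72/11]
R3 ← R3 + (6/11)·R1: [0, 50/11, 48/11]
R4 ← R4 − (4/11)·R1: [0, 40/11, -120/11]
R5 ← R5 + (7/11)·R1: [0, 106/11, 144/11]
R3 ← R3 − (25/43)·R2: [0, 0, 24/43]
R4 ← R4 − (20/43)·R2: [0, 0, -600/43]
R5 ← R5 − (53/43)·R2: [0, 0, 216/43]
R4 ← R4 + (25)·R3: [0, 0, 0]
R5 ← R5 − (9)·R3: [0, 0, 0]
Echelon form has 3 nonzero rows, so rank(P) = 3.
The column space has dimension equal to the rank: 3.

3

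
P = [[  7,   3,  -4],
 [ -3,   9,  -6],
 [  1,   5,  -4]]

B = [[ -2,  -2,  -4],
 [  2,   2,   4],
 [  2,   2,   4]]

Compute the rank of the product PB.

First compute PB:
[[-16, -16, -32],
 [ 12,  12,  24],
 [  0,   0,   0]]
Now row reduce the product.
R2 ← R2 + (3/4)·R1: [0, 0, 0]
1 nonzero row, so rank(PB) = 1.

1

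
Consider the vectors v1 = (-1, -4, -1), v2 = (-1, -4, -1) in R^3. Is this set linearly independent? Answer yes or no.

Form the matrix with these vectors as rows and row reduce.
R2 ← R2 − R1: [0, 0, 0]
1 nonzero row, so the 2 vectors span a space of dimension 1.
Since 1 < 2, the vectors are linearly dependent.

no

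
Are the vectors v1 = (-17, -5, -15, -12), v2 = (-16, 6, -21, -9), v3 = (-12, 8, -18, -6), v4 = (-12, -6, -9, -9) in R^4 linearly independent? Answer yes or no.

no

Form the matrix with these vectors as rows and row reduce.
R2 ← R2 − (16/17)·R1: [0, 182/17, -117/17, 39/17]
R3 ← R3 − (12/17)·R1: [0, 196/17, -126/17, 42/17]
R4 ← R4 − (12/17)·R1: [0, -42/17, 27/17, -9/17]
R3 ← R3 − (14/13)·R2: [0, 0, 0, 0]
R4 ← R4 + (3/13)·R2: [0, 0, 0, 0]
2 nonzero rows, so the 4 vectors span a space of dimension 2.
Since 2 < 4, the vectors are linearly dependent.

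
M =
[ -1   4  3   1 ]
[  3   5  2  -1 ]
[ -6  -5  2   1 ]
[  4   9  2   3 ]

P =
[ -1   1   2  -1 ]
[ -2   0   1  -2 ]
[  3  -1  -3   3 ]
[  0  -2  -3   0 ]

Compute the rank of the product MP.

2

First compute MP:
[[  2,  -6, -10,   2],
 [ -7,   3,   8,  -7],
 [ 22, -10, -26,  22],
 [-16,  -4,   2, -16]]
Now row reduce the product.
R2 ← R2 + (7/2)·R1: [0, -18, -27, 0]
R3 ← R3 − (11)·R1: [0, 56, 84, 0]
R4 ← R4 + (8)·R1: [0, -52, -78, 0]
R3 ← R3 + (28/9)·R2: [0, 0, 0, 0]
R4 ← R4 − (26/9)·R2: [0, 0, 0, 0]
2 nonzero rows, so rank(MP) = 2.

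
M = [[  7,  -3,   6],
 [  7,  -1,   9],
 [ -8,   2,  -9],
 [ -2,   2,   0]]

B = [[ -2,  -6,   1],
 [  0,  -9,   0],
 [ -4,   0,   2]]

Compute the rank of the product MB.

2

First compute MB:
[[-38, -15,  19],
 [-50, -33,  25],
 [ 52,  30, -26],
 [  4,  -6,  -2]]
Now row reduce the product.
R2 ← R2 − (25/19)·R1: [0, -252/19, 0]
R3 ← R3 + (26/19)·R1: [0, 180/19, 0]
R4 ← R4 + (2/19)·R1: [0, -144/19, 0]
R3 ← R3 + (5/7)·R2: [0, 0, 0]
R4 ← R4 − (4/7)·R2: [0, 0, 0]
2 nonzero rows, so rank(MB) = 2.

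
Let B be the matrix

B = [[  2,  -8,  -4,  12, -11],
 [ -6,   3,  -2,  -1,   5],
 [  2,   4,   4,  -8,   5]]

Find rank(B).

2

Row reduce to echelon form.
R2 ← R2 + (3)·R1: [0, -21, -14, 35, -28]
R3 ← R3 − R1: [0, 12, 8, -20, 16]
R3 ← R3 + (4/7)·R2: [0, 0, 0, 0, 0]
Echelon form has 2 nonzero rows, so rank(B) = 2.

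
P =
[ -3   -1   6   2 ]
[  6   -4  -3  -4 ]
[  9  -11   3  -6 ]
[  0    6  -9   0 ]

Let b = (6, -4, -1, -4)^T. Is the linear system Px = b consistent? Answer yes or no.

Row reduce the augmented matrix [P | b].
R2 ← R2 + (2)·R1: [0, -6, 9, 0, 8]
R3 ← R3 + (3)·R1: [0, -14, 21, 0, 17]
R3 ← R3 − (7/3)·R2: [0, 0, 0, 0, -5/3]
R4 ← R4 + R2: [0, 0, 0, 0, 4]
R4 ← R4 + (12/5)·R3: [0, 0, 0, 0, 0]
The echelon form has 3 nonzero rows; the last pivot sits in the augmented column, so rank(P) = 2 but rank([P|b]) = 3.
Since the ranks differ, the system is inconsistent.

no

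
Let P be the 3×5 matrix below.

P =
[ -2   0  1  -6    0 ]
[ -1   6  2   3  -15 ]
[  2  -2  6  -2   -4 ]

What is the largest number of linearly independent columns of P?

Row reduce to echelon form.
R2 ← R2 − (1/2)·R1: [0, 6, 3/2, 6, -15]
R3 ← R3 + R1: [0, -2, 7, -8, -4]
R3 ← R3 + (1/3)·R2: [0, 0, 15/2, -6, -9]
Echelon form has 3 nonzero rows, so rank(P) = 3.
The rank gives the maximum number of linearly independent columns: 3.

3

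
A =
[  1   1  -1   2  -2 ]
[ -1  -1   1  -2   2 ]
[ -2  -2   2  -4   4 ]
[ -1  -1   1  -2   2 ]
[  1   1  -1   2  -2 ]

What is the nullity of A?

Row reduce to echelon form.
R2 ← R2 + R1: [0, 0, 0, 0, 0]
R3 ← R3 + (2)·R1: [0, 0, 0, 0, 0]
R4 ← R4 + R1: [0, 0, 0, 0, 0]
R5 ← R5 − R1: [0, 0, 0, 0, 0]
1 nonzero row, so rank(A) = 1.
A has 5 columns; by rank–nullity, nullity = 5 − 1 = 4.

4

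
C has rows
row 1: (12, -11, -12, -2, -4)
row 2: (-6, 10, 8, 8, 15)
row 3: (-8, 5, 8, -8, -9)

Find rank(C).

3

Row reduce to echelon form.
R2 ← R2 + (1/2)·R1: [0, 9/2, 2, 7, 13]
R3 ← R3 + (2/3)·R1: [0, -7/3, 0, -28/3, -35/3]
R3 ← R3 + (14/27)·R2: [0, 0, 28/27, -154/27, -133/27]
Echelon form has 3 nonzero rows, so rank(C) = 3.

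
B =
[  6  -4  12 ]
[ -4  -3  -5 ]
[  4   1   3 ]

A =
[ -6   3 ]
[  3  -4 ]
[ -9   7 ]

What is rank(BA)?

First compute BA:
[[-156, 118],
 [ 60, -35],
 [-48,  29]]
Now row reduce the product.
R2 ← R2 + (5/13)·R1: [0, 135/13]
R3 ← R3 − (4/13)·R1: [0, -95/13]
R3 ← R3 + (19/27)·R2: [0, 0]
2 nonzero rows, so rank(BA) = 2.

2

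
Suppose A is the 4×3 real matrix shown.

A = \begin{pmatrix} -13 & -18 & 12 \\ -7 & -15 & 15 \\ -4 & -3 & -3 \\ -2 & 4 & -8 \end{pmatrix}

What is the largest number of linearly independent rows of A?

Row reduce to echelon form.
R2 ← R2 − (7/13)·R1: [0, -69/13, 111/13]
R3 ← R3 − (4/13)·R1: [0, 33/13, -87/13]
R4 ← R4 − (2/13)·R1: [0, 88/13, -128/13]
R3 ← R3 + (11/23)·R2: [0, 0, -60/23]
R4 ← R4 + (88/69)·R2: [0, 0, 24/23]
R4 ← R4 + (2/5)·R3: [0, 0, 0]
Echelon form has 3 nonzero rows, so rank(A) = 3.
The rank gives the maximum number of linearly independent rows: 3.

3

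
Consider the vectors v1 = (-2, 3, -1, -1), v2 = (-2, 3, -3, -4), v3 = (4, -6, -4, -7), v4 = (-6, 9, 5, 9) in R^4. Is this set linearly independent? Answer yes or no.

no

Form the matrix with these vectors as rows and row reduce.
R2 ← R2 − R1: [0, 0, -2, -3]
R3 ← R3 + (2)·R1: [0, 0, -6, -9]
R4 ← R4 − (3)·R1: [0, 0, 8, 12]
R3 ← R3 − (3)·R2: [0, 0, 0, 0]
R4 ← R4 + (4)·R2: [0, 0, 0, 0]
2 nonzero rows, so the 4 vectors span a space of dimension 2.
Since 2 < 4, the vectors are linearly dependent.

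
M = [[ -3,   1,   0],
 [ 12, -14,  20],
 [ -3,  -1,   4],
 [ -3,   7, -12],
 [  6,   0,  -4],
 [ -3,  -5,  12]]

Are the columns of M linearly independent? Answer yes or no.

no

Row reduce M to echelon form.
R2 ← R2 + (4)·R1: [0, -10, 20]
R3 ← R3 − R1: [0, -2, 4]
R4 ← R4 − R1: [0, 6, -12]
R5 ← R5 + (2)·R1: [0, 2, -4]
R6 ← R6 − R1: [0, -6, 12]
R3 ← R3 − (1/5)·R2: [0, 0, 0]
R4 ← R4 + (3/5)·R2: [0, 0, 0]
R5 ← R5 + (1/5)·R2: [0, 0, 0]
R6 ← R6 − (3/5)·R2: [0, 0, 0]
2 pivots among 3 columns.
Only 2 < 3 pivot columns, so the columns are linearly dependent.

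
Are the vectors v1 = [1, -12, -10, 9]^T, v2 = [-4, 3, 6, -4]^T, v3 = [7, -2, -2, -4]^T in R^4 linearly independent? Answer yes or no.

yes

Form the matrix with these vectors as rows and row reduce.
R2 ← R2 + (4)·R1: [0, -45, -34, 32]
R3 ← R3 − (7)·R1: [0, 82, 68, -67]
R3 ← R3 + (82/45)·R2: [0, 0, 272/45, -391/45]
3 nonzero rows, so the 3 vectors span a space of dimension 3.
Since 3 = 3, the vectors are linearly independent.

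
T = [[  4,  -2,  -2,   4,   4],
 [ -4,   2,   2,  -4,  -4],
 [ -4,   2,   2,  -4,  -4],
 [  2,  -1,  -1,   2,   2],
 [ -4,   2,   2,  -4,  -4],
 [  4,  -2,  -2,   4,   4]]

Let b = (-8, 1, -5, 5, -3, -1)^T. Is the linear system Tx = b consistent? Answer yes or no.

no

Row reduce the augmented matrix [T | b].
R2 ← R2 + R1: [0, 0, 0, 0, 0, -7]
R3 ← R3 + R1: [0, 0, 0, 0, 0, -13]
R4 ← R4 − (1/2)·R1: [0, 0, 0, 0, 0, 9]
R5 ← R5 + R1: [0, 0, 0, 0, 0, -11]
R6 ← R6 − R1: [0, 0, 0, 0, 0, 7]
R3 ← R3 − (13/7)·R2: [0, 0, 0, 0, 0, 0]
R4 ← R4 + (9/7)·R2: [0, 0, 0, 0, 0, 0]
R5 ← R5 − (11/7)·R2: [0, 0, 0, 0, 0, 0]
R6 ← R6 + R2: [0, 0, 0, 0, 0, 0]
The echelon form has 2 nonzero rows; the last pivot sits in the augmented column, so rank(T) = 1 but rank([T|b]) = 2.
Since the ranks differ, the system is inconsistent.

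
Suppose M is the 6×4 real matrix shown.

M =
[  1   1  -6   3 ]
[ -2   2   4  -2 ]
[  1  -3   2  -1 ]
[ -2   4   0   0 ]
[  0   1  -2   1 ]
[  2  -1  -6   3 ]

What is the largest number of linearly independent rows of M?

Row reduce to echelon form.
R2 ← R2 + (2)·R1: [0, 4, -8, 4]
R3 ← R3 − R1: [0, -4, 8, -4]
R4 ← R4 + (2)·R1: [0, 6, -12, 6]
R6 ← R6 − (2)·R1: [0, -3, 6, -3]
R3 ← R3 + R2: [0, 0, 0, 0]
R4 ← R4 − (3/2)·R2: [0, 0, 0, 0]
R5 ← R5 − (1/4)·R2: [0, 0, 0, 0]
R6 ← R6 + (3/4)·R2: [0, 0, 0, 0]
Echelon form has 2 nonzero rows, so rank(M) = 2.
The rank gives the maximum number of linearly independent rows: 2.

2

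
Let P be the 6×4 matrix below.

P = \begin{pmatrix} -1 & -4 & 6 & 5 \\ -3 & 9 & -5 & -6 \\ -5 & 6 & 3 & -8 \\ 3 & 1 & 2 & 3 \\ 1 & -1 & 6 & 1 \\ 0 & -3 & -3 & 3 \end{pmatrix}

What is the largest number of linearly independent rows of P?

Row reduce to echelon form.
R2 ← R2 − (3)·R1: [0, 21, -23, -21]
R3 ← R3 − (5)·R1: [0, 26, -27, -33]
R4 ← R4 + (3)·R1: [0, -11, 20, 18]
R5 ← R5 + R1: [0, -5, 12, 6]
R3 ← R3 − (26/21)·R2: [0, 0, 31/21, -7]
R4 ← R4 + (11/21)·R2: [0, 0, 167/21, 7]
R5 ← R5 + (5/21)·R2: [0, 0, 137/21, 1]
R6 ← R6 + (1/7)·R2: [0, 0, -44/7, 0]
R4 ← R4 − (167/31)·R3: [0, 0, 0, 1386/31]
R5 ← R5 − (137/31)·R3: [0, 0, 0, 990/31]
R6 ← R6 + (132/31)·R3: [0, 0, 0, -924/31]
R5 ← R5 − (5/7)·R4: [0, 0, 0, 0]
R6 ← R6 + (2/3)·R4: [0, 0, 0, 0]
Echelon form has 4 nonzero rows, so rank(P) = 4.
The rank gives the maximum number of linearly independent rows: 4.

4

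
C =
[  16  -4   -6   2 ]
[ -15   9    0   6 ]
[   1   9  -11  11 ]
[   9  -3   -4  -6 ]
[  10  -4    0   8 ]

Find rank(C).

Row reduce to echelon form.
R2 ← R2 + (15/16)·R1: [0, 21/4, -45/8, 63/8]
R3 ← R3 − (1/16)·R1: [0, 37/4, -85/8, 87/8]
R4 ← R4 − (9/16)·R1: [0, -3/4, -5/8, -57/8]
R5 ← R5 − (5/8)·R1: [0, -3/2, 15/4, 27/4]
R3 ← R3 − (37/21)·R2: [0, 0, -5/7, -3]
R4 ← R4 + (1/7)·R2: [0, 0, -10/7, -6]
R5 ← R5 + (2/7)·R2: [0, 0, 15/7, 9]
R4 ← R4 − (2)·R3: [0, 0, 0, 0]
R5 ← R5 + (3)·R3: [0, 0, 0, 0]
Echelon form has 3 nonzero rows, so rank(C) = 3.

3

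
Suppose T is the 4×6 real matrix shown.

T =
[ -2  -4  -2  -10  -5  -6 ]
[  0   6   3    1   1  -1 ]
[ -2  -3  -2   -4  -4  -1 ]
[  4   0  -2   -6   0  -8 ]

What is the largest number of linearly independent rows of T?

Row reduce to echelon form.
R3 ← R3 − R1: [0, 1, 0, 6, 1, 5]
R4 ← R4 + (2)·R1: [0, -8, -6, -26, -10, -20]
R3 ← R3 − (1/6)·R2: [0, 0, -1/2, 35/6, 5/6, 31/6]
R4 ← R4 + (4/3)·R2: [0, 0, -2, -74/3, -26/3, -64/3]
R4 ← R4 − (4)·R3: [0, 0, 0, -48, -12, -42]
Echelon form has 4 nonzero rows, so rank(T) = 4.
The rank gives the maximum number of linearly independent rows: 4.

4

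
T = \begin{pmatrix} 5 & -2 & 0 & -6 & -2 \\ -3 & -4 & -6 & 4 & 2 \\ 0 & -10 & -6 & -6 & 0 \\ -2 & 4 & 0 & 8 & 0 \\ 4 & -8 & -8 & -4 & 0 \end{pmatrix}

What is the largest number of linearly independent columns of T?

4

Row reduce to echelon form.
R2 ← R2 + (3/5)·R1: [0, -26/5, -6, 2/5, 4/5]
R4 ← R4 + (2/5)·R1: [0, 16/5, 0, 28/5, -4/5]
R5 ← R5 − (4/5)·R1: [0, -32/5, -8, 4/5, 8/5]
R3 ← R3 − (25/13)·R2: [0, 0, 72/13, -88/13, -20/13]
R4 ← R4 + (8/13)·R2: [0, 0, -48/13, 76/13, -4/13]
R5 ← R5 − (16/13)·R2: [0, 0, -8/13, 4/13, 8/13]
R4 ← R4 + (2/3)·R3: [0, 0, 0, 4/3, -4/3]
R5 ← R5 + (1/9)·R3: [0, 0, 0, -4/9, 4/9]
R5 ← R5 + (1/3)·R4: [0, 0, 0, 0, 0]
Echelon form has 4 nonzero rows, so rank(T) = 4.
The rank gives the maximum number of linearly independent columns: 4.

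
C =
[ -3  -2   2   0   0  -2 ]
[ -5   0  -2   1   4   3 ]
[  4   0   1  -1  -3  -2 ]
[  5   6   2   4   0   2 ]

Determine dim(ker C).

Row reduce to echelon form.
R2 ← R2 − (5/3)·R1: [0, 10/3, -16/3, 1, 4, 19/3]
R3 ← R3 + (4/3)·R1: [0, -8/3, 11/3, -1, -3, -14/3]
R4 ← R4 + (5/3)·R1: [0, 8/3, 16/3, 4, 0, -4/3]
R3 ← R3 + (4/5)·R2: [0, 0, -3/5, -1/5, 1/5, 2/5]
R4 ← R4 − (4/5)·R2: [0, 0, 48/5, 16/5, -16/5, -32/5]
R4 ← R4 + (16)·R3: [0, 0, 0, 0, 0, 0]
3 nonzero rows, so rank(C) = 3.
C has 6 columns; by rank–nullity, nullity = 6 − 3 = 3.

3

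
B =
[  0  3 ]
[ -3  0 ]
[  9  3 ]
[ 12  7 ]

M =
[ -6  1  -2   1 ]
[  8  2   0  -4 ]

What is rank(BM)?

2

First compute BM:
[[ 24,   6,   0, -12],
 [ 18,  -3,   6,  -3],
 [-30,  15, -18,  -3],
 [-16,  26, -24, -16]]
Now row reduce the product.
R2 ← R2 − (3/4)·R1: [0, -15/2, 6, 6]
R3 ← R3 + (5/4)·R1: [0, 45/2, -18, -18]
R4 ← R4 + (2/3)·R1: [0, 30, -24, -24]
R3 ← R3 + (3)·R2: [0, 0, 0, 0]
R4 ← R4 + (4)·R2: [0, 0, 0, 0]
2 nonzero rows, so rank(BM) = 2.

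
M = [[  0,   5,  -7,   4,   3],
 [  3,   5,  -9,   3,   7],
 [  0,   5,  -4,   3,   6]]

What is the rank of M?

Row reduce to echelon form.
Swap R1 ↔ R2
R3 ← R3 − R2: [0, 0, 3, -1, 3]
Echelon form has 3 nonzero rows, so rank(M) = 3.

3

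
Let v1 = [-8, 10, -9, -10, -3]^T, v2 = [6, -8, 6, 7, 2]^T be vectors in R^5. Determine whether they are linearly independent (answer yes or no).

Form the matrix with these vectors as rows and row reduce.
R2 ← R2 + (3/4)·R1: [0, -1/2, -3/4, -1/2, -1/4]
2 nonzero rows, so the 2 vectors span a space of dimension 2.
Since 2 = 2, the vectors are linearly independent.

yes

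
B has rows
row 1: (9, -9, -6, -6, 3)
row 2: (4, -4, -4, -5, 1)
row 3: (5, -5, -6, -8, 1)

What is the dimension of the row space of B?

2

Row reduce to echelon form.
R2 ← R2 − (4/9)·R1: [0, 0, -4/3, -7/3, -1/3]
R3 ← R3 − (5/9)·R1: [0, 0, -8/3, -14/3, -2/3]
R3 ← R3 − (2)·R2: [0, 0, 0, 0, 0]
Echelon form has 2 nonzero rows, so rank(B) = 2.
The row space has dimension equal to the rank: 2.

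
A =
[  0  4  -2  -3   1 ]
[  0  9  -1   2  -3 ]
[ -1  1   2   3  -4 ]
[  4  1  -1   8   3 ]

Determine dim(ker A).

Row reduce to echelon form.
Swap R1 ↔ R3
R4 ← R4 + (4)·R1: [0, 5, 7, 20, -13]
R3 ← R3 − (4/9)·R2: [0, 0, -14/9, -35/9, 7/3]
R4 ← R4 − (5/9)·R2: [0, 0, 68/9, 170/9, -34/3]
R4 ← R4 + (34/7)·R3: [0, 0, 0, 0, 0]
3 nonzero rows, so rank(A) = 3.
A has 5 columns; by rank–nullity, nullity = 5 − 3 = 2.

2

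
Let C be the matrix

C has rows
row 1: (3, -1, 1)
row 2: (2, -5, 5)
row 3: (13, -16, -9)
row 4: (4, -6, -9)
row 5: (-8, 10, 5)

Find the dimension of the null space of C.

0

Row reduce to echelon form.
R2 ← R2 − (2/3)·R1: [0, -13/3, 13/3]
R3 ← R3 − (13/3)·R1: [0, -35/3, -40/3]
R4 ← R4 − (4/3)·R1: [0, -14/3, -31/3]
R5 ← R5 + (8/3)·R1: [0, 22/3, 23/3]
R3 ← R3 − (35/13)·R2: [0, 0, -25]
R4 ← R4 − (14/13)·R2: [0, 0, -15]
R5 ← R5 + (22/13)·R2: [0, 0, 15]
R4 ← R4 − (3/5)·R3: [0, 0, 0]
R5 ← R5 + (3/5)·R3: [0, 0, 0]
3 nonzero rows, so rank(C) = 3.
C has 3 columns; by rank–nullity, nullity = 3 − 3 = 0.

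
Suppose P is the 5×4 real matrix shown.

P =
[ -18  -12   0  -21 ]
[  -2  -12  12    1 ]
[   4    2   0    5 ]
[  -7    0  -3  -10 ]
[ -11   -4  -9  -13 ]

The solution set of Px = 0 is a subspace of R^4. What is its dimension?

1

Row reduce to echelon form.
R2 ← R2 − (1/9)·R1: [0, -32/3, 12, 10/3]
R3 ← R3 + (2/9)·R1: [0, -2/3, 0, 1/3]
R4 ← R4 − (7/18)·R1: [0, 14/3, -3, -11/6]
R5 ← R5 − (11/18)·R1: [0, 10/3, -9, -1/6]
R3 ← R3 − (1/16)·R2: [0, 0, -3/4, 1/8]
R4 ← R4 + (7/16)·R2: [0, 0, 9/4, -3/8]
R5 ← R5 + (5/16)·R2: [0, 0, -21/4, 7/8]
R4 ← R4 + (3)·R3: [0, 0, 0, 0]
R5 ← R5 − (7)·R3: [0, 0, 0, 0]
3 nonzero rows, so rank(P) = 3.
P has 4 columns; by rank–nullity, nullity = 4 − 3 = 1.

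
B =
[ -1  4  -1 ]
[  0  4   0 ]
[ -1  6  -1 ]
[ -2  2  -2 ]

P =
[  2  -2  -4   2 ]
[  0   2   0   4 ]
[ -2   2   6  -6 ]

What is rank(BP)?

First compute BP:
[[  0,   8,  -2,  20],
 [  0,   8,   0,  16],
 [  0,  12,  -2,  28],
 [  0,   4,  -4,  16]]
Now row reduce the product.
R2 ← R2 − R1: [0, 0, 2, -4]
R3 ← R3 − (3/2)·R1: [0, 0, 1, -2]
R4 ← R4 − (1/2)·R1: [0, 0, -3, 6]
R3 ← R3 − (1/2)·R2: [0, 0, 0, 0]
R4 ← R4 + (3/2)·R2: [0, 0, 0, 0]
2 nonzero rows, so rank(BP) = 2.

2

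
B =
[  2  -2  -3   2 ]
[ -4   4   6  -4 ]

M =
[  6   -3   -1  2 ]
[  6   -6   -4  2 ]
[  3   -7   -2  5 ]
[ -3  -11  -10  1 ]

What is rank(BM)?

1

First compute BM:
[[-15,   5,  -8, -13],
 [ 30, -10,  16,  26]]
Now row reduce the product.
R2 ← R2 + (2)·R1: [0, 0, 0, 0]
1 nonzero row, so rank(BM) = 1.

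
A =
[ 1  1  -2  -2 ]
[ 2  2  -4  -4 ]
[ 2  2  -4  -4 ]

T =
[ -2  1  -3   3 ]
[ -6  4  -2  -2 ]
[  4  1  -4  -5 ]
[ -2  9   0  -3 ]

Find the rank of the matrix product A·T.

1

First compute AT:
[[-12, -15,   3,  17],
 [-24, -30,   6,  34],
 [-24, -30,   6,  34]]
Now row reduce the product.
R2 ← R2 − (2)·R1: [0, 0, 0, 0]
R3 ← R3 − (2)·R1: [0, 0, 0, 0]
1 nonzero row, so rank(AT) = 1.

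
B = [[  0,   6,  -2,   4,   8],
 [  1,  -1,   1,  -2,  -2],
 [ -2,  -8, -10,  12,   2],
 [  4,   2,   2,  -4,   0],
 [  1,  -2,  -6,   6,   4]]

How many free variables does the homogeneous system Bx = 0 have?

Row reduce to echelon form.
Swap R1 ↔ R2
R3 ← R3 + (2)·R1: [0, -10, -8, 8, -2]
R4 ← R4 − (4)·R1: [0, 6, -2, 4, 8]
R5 ← R5 − R1: [0, -1, -7, 8, 6]
R3 ← R3 + (5/3)·R2: [0, 0, -34/3, 44/3, 34/3]
R4 ← R4 − R2: [0, 0, 0, 0, 0]
R5 ← R5 + (1/6)·R2: [0, 0, -22/3, 26/3, 22/3]
R5 ← R5 − (11/17)·R3: [0, 0, 0, -14/17, 0]
Swap R4 ↔ R5
4 nonzero rows, so rank(B) = 4.
B has 5 columns; by rank–nullity, nullity = 5 − 4 = 1.

1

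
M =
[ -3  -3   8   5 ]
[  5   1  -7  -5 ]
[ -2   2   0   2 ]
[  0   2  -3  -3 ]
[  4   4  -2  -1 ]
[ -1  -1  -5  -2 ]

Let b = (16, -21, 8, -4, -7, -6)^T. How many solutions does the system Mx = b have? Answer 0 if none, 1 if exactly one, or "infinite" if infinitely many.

Row reduce the augmented matrix [M | b].
R2 ← R2 + (5/3)·R1: [0, -4, 19/3, 10/3, 17/3]
R3 ← R3 − (2/3)·R1: [0, 4, -16/3, -4/3, -8/3]
R5 ← R5 + (4/3)·R1: [0, 0, 26/3, 17/3, 43/3]
R6 ← R6 − (1/3)·R1: [0, 0, -23/3, -11/3, -34/3]
R3 ← R3 + R2: [0, 0, 1, 2, 3]
R4 ← R4 + (1/2)·R2: [0, 0, 1/6, -4/3, -7/6]
R4 ← R4 − (1/6)·R3: [0, 0, 0, -5/3, -5/3]
R5 ← R5 − (26/3)·R3: [0, 0, 0, -35/3, -35/3]
R6 ← R6 + (23/3)·R3: [0, 0, 0, 35/3, 35/3]
R5 ← R5 − (7)·R4: [0, 0, 0, 0, 0]
R6 ← R6 + (7)·R4: [0, 0, 0, 0, 0]
The echelon form has 4 nonzero rows, and every pivot lies in the first 4 columns, so rank(M) = rank([M|b]) = 4.
The system is consistent.
rank = 4 = number of unknowns, so the solution is unique.

1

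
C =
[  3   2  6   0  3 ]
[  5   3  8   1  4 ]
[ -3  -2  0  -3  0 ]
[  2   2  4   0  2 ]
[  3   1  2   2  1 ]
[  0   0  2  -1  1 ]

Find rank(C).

3

Row reduce to echelon form.
R2 ← R2 − (5/3)·R1: [0, -1/3, -2, 1, -1]
R3 ← R3 + R1: [0, 0, 6, -3, 3]
R4 ← R4 − (2/3)·R1: [0, 2/3, 0, 0, 0]
R5 ← R5 − R1: [0, -1, -4, 2, -2]
R4 ← R4 + (2)·R2: [0, 0, -4, 2, -2]
R5 ← R5 − (3)·R2: [0, 0, 2, -1, 1]
R4 ← R4 + (2/3)·R3: [0, 0, 0, 0, 0]
R5 ← R5 − (1/3)·R3: [0, 0, 0, 0, 0]
R6 ← R6 − (1/3)·R3: [0, 0, 0, 0, 0]
Echelon form has 3 nonzero rows, so rank(C) = 3.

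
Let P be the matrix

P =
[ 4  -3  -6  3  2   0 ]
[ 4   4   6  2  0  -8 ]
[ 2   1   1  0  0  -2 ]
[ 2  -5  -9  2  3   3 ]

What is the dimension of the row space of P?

Row reduce to echelon form.
R2 ← R2 − R1: [0, 7, 12, -1, -2, -8]
R3 ← R3 − (1/2)·R1: [0, 5/2, 4, -3/2, -1, -2]
R4 ← R4 − (1/2)·R1: [0, -7/2, -6, 1/2, 2, 3]
R3 ← R3 − (5/14)·R2: [0, 0, -2/7, -8/7, -2/7, 6/7]
R4 ← R4 + (1/2)·R2: [0, 0, 0, 0, 1, -1]
Echelon form has 4 nonzero rows, so rank(P) = 4.
The row space has dimension equal to the rank: 4.

4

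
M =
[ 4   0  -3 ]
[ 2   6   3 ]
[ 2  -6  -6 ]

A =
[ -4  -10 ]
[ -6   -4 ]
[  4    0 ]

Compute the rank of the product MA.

2

First compute MA:
[[-28, -40],
 [-32, -44],
 [  4,   4]]
Now row reduce the product.
R2 ← R2 − (8/7)·R1: [0, 12/7]
R3 ← R3 + (1/7)·R1: [0, -12/7]
R3 ← R3 + R2: [0, 0]
2 nonzero rows, so rank(MA) = 2.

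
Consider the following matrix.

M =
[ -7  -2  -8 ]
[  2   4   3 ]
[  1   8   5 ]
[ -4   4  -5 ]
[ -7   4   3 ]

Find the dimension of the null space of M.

0

Row reduce to echelon form.
R2 ← R2 + (2/7)·R1: [0, 24/7, 5/7]
R3 ← R3 + (1/7)·R1: [0, 54/7, 27/7]
R4 ← R4 − (4/7)·R1: [0, 36/7, -3/7]
R5 ← R5 − R1: [0, 6, 11]
R3 ← R3 − (9/4)·R2: [0, 0, 9/4]
R4 ← R4 − (3/2)·R2: [0, 0, -3/2]
R5 ← R5 − (7/4)·R2: [0, 0, 39/4]
R4 ← R4 + (2/3)·R3: [0, 0, 0]
R5 ← R5 − (13/3)·R3: [0, 0, 0]
3 nonzero rows, so rank(M) = 3.
M has 3 columns; by rank–nullity, nullity = 3 − 3 = 0.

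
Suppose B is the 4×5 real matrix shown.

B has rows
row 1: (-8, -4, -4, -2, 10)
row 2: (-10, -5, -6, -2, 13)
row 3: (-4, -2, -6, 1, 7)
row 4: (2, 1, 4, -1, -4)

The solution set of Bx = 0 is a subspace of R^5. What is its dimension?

Row reduce to echelon form.
R2 ← R2 − (5/4)·R1: [0, 0, -1, 1/2, 1/2]
R3 ← R3 − (1/2)·R1: [0, 0, -4, 2, 2]
R4 ← R4 + (1/4)·R1: [0, 0, 3, -3/2, -3/2]
R3 ← R3 − (4)·R2: [0, 0, 0, 0, 0]
R4 ← R4 + (3)·R2: [0, 0, 0, 0, 0]
2 nonzero rows, so rank(B) = 2.
B has 5 columns; by rank–nullity, nullity = 5 − 2 = 3.

3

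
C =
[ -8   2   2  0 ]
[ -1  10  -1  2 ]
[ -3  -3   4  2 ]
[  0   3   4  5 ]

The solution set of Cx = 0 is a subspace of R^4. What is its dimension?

Row reduce to echelon form.
R2 ← R2 − (1/8)·R1: [0, 39/4, -5/4, 2]
R3 ← R3 − (3/8)·R1: [0, -15/4, 13/4, 2]
R3 ← R3 + (5/13)·R2: [0, 0, 36/13, 36/13]
R4 ← R4 − (4/13)·R2: [0, 0, 57/13, 57/13]
R4 ← R4 − (19/12)·R3: [0, 0, 0, 0]
3 nonzero rows, so rank(C) = 3.
C has 4 columns; by rank–nullity, nullity = 4 − 3 = 1.

1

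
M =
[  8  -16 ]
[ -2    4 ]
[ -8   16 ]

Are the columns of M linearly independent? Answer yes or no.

no

Row reduce M to echelon form.
R2 ← R2 + (1/4)·R1: [0, 0]
R3 ← R3 + R1: [0, 0]
1 pivot among 2 columns.
Only 1 < 2 pivot columns, so the columns are linearly dependent.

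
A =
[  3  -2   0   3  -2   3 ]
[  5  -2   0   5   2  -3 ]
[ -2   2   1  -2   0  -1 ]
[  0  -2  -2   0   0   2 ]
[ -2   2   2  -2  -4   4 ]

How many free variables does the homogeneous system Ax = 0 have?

3

Row reduce to echelon form.
R2 ← R2 − (5/3)·R1: [0, 4/3, 0, 0, 16/3, -8]
R3 ← R3 + (2/3)·R1: [0, 2/3, 1, 0, -4/3, 1]
R5 ← R5 + (2/3)·R1: [0, 2/3, 2, 0, -16/3, 6]
R3 ← R3 − (1/2)·R2: [0, 0, 1, 0, -4, 5]
R4 ← R4 + (3/2)·R2: [0, 0, -2, 0, 8, -10]
R5 ← R5 − (1/2)·R2: [0, 0, 2, 0, -8, 10]
R4 ← R4 + (2)·R3: [0, 0, 0, 0, 0, 0]
R5 ← R5 − (2)·R3: [0, 0, 0, 0, 0, 0]
3 nonzero rows, so rank(A) = 3.
A has 6 columns; by rank–nullity, nullity = 6 − 3 = 3.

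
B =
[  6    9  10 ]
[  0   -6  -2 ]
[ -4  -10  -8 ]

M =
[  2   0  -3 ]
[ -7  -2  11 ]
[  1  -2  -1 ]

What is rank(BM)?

First compute BM:
[[-41, -38,  71],
 [ 40,  16, -64],
 [ 54,  36, -90]]
Now row reduce the product.
R2 ← R2 + (40/41)·R1: [0, -864/41, 216/41]
R3 ← R3 + (54/41)·R1: [0, -576/41, 144/41]
R3 ← R3 − (2/3)·R2: [0, 0, 0]
2 nonzero rows, so rank(BM) = 2.

2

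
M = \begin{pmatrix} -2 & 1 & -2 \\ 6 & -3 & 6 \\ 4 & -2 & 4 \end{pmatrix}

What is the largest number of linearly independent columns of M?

Row reduce to echelon form.
R2 ← R2 + (3)·R1: [0, 0, 0]
R3 ← R3 + (2)·R1: [0, 0, 0]
Echelon form has 1 nonzero row, so rank(M) = 1.
The rank gives the maximum number of linearly independent columns: 1.

1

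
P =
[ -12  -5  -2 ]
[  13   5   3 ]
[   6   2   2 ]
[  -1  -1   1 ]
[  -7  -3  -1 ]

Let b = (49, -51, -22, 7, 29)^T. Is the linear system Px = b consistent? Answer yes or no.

Row reduce the augmented matrix [P | b].
R2 ← R2 + (13/12)·R1: [0, -5/12, 5/6, 25/12]
R3 ← R3 + (1/2)·R1: [0, -1/2, 1, 5/2]
R4 ← R4 − (1/12)·R1: [0, -7/12, 7/6, 35/12]
R5 ← R5 − (7/12)·R1: [0, -1/12, 1/6, 5/12]
R3 ← R3 − (6/5)·R2: [0, 0, 0, 0]
R4 ← R4 − (7/5)·R2: [0, 0, 0, 0]
R5 ← R5 − (1/5)·R2: [0, 0, 0, 0]
The echelon form has 2 nonzero rows, and every pivot lies in the first 3 columns, so rank(P) = rank([P|b]) = 2.
The system is consistent.

yes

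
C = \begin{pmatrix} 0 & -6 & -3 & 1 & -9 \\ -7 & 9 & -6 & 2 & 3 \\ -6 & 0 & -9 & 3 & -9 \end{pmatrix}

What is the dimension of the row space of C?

Row reduce to echelon form.
Swap R1 ↔ R2
R3 ← R3 − (6/7)·R1: [0, -54/7, -27/7, 9/7, -81/7]
R3 ← R3 − (9/7)·R2: [0, 0, 0, 0, 0]
Echelon form has 2 nonzero rows, so rank(C) = 2.
The row space has dimension equal to the rank: 2.

2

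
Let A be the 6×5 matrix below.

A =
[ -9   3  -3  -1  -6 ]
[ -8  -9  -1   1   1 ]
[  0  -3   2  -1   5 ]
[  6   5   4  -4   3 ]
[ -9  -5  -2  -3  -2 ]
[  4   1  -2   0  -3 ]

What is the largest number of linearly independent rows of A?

Row reduce to echelon form.
R2 ← R2 − (8/9)·R1: [0, -35/3, 5/3, 17/9, 19/3]
R4 ← R4 + (2/3)·R1: [0, 7, 2, -14/3, -1]
R5 ← R5 − R1: [0, -8, 1, -2, 4]
R6 ← R6 + (4/9)·R1: [0, 7/3, -10/3, -4/9, -17/3]
R3 ← R3 − (9/35)·R2: [0, 0, 11/7, -52/35, 118/35]
R4 ← R4 + (3/5)·R2: [0, 0, 3, -53/15, 14/5]
R5 ← R5 − (24/35)·R2: [0, 0, -1/7, -346/105, -12/35]
R6 ← R6 + (1/5)·R2: [0, 0, -3, -1/15, -22/5]
R4 ← R4 − (21/11)·R3: [0, 0, 0, -23/33, -40/11]
R5 ← R5 + (1/11)·R3: [0, 0, 0, -566/165, -2/55]
R6 ← R6 + (21/11)·R3: [0, 0, 0, -479/165, 112/55]
R5 ← R5 − (566/115)·R4: [0, 0, 0, 0, 2054/115]
R6 ← R6 − (479/115)·R4: [0, 0, 0, 0, 1976/115]
R6 ← R6 − (76/79)·R5: [0, 0, 0, 0, 0]
Echelon form has 5 nonzero rows, so rank(A) = 5.
The rank gives the maximum number of linearly independent rows: 5.

5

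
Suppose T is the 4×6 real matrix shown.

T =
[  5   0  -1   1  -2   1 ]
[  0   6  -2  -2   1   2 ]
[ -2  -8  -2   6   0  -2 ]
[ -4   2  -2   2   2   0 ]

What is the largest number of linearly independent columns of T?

4

Row reduce to echelon form.
R3 ← R3 + (2/5)·R1: [0, -8, -12/5, 32/5, -4/5, -8/5]
R4 ← R4 + (4/5)·R1: [0, 2, -14/5, 14/5, 2/5, 4/5]
R3 ← R3 + (4/3)·R2: [0, 0, -76/15, 56/15, 8/15, 16/15]
R4 ← R4 − (1/3)·R2: [0, 0, -32/15, 52/15, 1/15, 2/15]
R4 ← R4 − (8/19)·R3: [0, 0, 0, 36/19, -3/19, -6/19]
Echelon form has 4 nonzero rows, so rank(T) = 4.
The rank gives the maximum number of linearly independent columns: 4.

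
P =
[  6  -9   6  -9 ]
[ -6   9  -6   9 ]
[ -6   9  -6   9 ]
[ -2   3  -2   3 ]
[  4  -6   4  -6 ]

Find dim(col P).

1

Row reduce to echelon form.
R2 ← R2 + R1: [0, 0, 0, 0]
R3 ← R3 + R1: [0, 0, 0, 0]
R4 ← R4 + (1/3)·R1: [0, 0, 0, 0]
R5 ← R5 − (2/3)·R1: [0, 0, 0, 0]
Echelon form has 1 nonzero row, so rank(P) = 1.
The column space has dimension equal to the rank: 1.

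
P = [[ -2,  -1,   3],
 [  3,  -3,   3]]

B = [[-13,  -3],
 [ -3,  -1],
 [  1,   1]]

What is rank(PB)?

First compute PB:
[[ 32,  10],
 [-27,  -3]]
Now row reduce the product.
R2 ← R2 + (27/32)·R1: [0, 87/16]
2 nonzero rows, so rank(PB) = 2.

2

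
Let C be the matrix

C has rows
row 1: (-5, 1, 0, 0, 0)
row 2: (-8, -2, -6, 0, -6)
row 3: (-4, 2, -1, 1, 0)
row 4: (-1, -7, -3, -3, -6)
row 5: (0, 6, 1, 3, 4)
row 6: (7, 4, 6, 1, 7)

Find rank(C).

Row reduce to echelon form.
R2 ← R2 − (8/5)·R1: [0, -18/5, -6, 0, -6]
R3 ← R3 − (4/5)·R1: [0, 6/5, -1, 1, 0]
R4 ← R4 − (1/5)·R1: [0, -36/5, -3, -3, -6]
R6 ← R6 + (7/5)·R1: [0, 27/5, 6, 1, 7]
R3 ← R3 + (1/3)·R2: [0, 0, -3, 1, -2]
R4 ← R4 − (2)·R2: [0, 0, 9, -3, 6]
R5 ← R5 + (5/3)·R2: [0, 0, -9, 3, -6]
R6 ← R6 + (3/2)·R2: [0, 0, -3, 1, -2]
R4 ← R4 + (3)·R3: [0, 0, 0, 0, 0]
R5 ← R5 − (3)·R3: [0, 0, 0, 0, 0]
R6 ← R6 − R3: [0, 0, 0, 0, 0]
Echelon form has 3 nonzero rows, so rank(C) = 3.

3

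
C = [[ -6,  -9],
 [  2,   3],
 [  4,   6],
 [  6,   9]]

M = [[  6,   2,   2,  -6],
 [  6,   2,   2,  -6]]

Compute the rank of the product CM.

First compute CM:
[[-90, -30, -30,  90],
 [ 30,  10,  10, -30],
 [ 60,  20,  20, -60],
 [ 90,  30,  30, -90]]
Now row reduce the product.
R2 ← R2 + (1/3)·R1: [0, 0, 0, 0]
R3 ← R3 + (2/3)·R1: [0, 0, 0, 0]
R4 ← R4 + R1: [0, 0, 0, 0]
1 nonzero row, so rank(CM) = 1.

1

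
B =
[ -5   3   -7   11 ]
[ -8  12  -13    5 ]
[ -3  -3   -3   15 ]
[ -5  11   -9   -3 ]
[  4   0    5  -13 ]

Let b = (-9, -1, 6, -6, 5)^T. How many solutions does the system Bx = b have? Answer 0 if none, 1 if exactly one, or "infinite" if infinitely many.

Row reduce the augmented matrix [B | b].
R2 ← R2 − (8/5)·R1: [0, 36/5, -9/5, -63/5, 67/5]
R3 ← R3 − (3/5)·R1: [0, -24/5, 6/5, 42/5, 57/5]
R4 ← R4 − R1: [0, 8, -2, -14, 3]
R5 ← R5 + (4/5)·R1: [0, 12/5, -3/5, -21/5, -11/5]
R3 ← R3 + (2/3)·R2: [0, 0, 0, 0, 61/3]
R4 ← R4 − (10/9)·R2: [0, 0, 0, 0, -107/9]
R5 ← R5 − (1/3)·R2: [0, 0, 0, 0, -20/3]
R4 ← R4 + (107/183)·R3: [0, 0, 0, 0, 0]
R5 ← R5 + (20/61)·R3: [0, 0, 0, 0, 0]
The echelon form has 3 nonzero rows; the last pivot sits in the augmented column, so rank(B) = 2 but rank([B|b]) = 3.
Since the ranks differ, the system is inconsistent.
It has no solutions.

0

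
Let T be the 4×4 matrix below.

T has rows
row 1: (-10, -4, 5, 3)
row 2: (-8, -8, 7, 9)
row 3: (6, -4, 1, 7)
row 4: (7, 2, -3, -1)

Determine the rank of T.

2

Row reduce to echelon form.
R2 ← R2 − (4/5)·R1: [0, -24/5, 3, 33/5]
R3 ← R3 + (3/5)·R1: [0, -32/5, 4, 44/5]
R4 ← R4 + (7/10)·R1: [0, -4/5, 1/2, 11/10]
R3 ← R3 − (4/3)·R2: [0, 0, 0, 0]
R4 ← R4 − (1/6)·R2: [0, 0, 0, 0]
Echelon form has 2 nonzero rows, so rank(T) = 2.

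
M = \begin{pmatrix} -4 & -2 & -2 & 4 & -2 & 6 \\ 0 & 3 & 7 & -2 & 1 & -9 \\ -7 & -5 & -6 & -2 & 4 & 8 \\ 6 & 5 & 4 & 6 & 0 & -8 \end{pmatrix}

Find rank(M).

4

Row reduce to echelon form.
R3 ← R3 − (7/4)·R1: [0, -3/2, -5/2, -9, 15/2, -5/2]
R4 ← R4 + (3/2)·R1: [0, 2, 1, 12, -3, 1]
R3 ← R3 + (1/2)·R2: [0, 0, 1, -10, 8, -7]
R4 ← R4 − (2/3)·R2: [0, 0, -11/3, 40/3, -11/3, 7]
R4 ← R4 + (11/3)·R3: [0, 0, 0, -70/3, 77/3, -56/3]
Echelon form has 4 nonzero rows, so rank(M) = 4.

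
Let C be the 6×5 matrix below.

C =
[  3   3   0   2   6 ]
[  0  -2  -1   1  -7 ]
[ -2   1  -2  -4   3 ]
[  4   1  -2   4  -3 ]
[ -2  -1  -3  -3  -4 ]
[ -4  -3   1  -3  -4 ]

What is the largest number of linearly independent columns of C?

3

Row reduce to echelon form.
R3 ← R3 + (2/3)·R1: [0, 3, -2, -8/3, 7]
R4 ← R4 − (4/3)·R1: [0, -3, -2, 4/3, -11]
R5 ← R5 + (2/3)·R1: [0, 1, -3, -5/3, 0]
R6 ← R6 + (4/3)·R1: [0, 1, 1, -1/3, 4]
R3 ← R3 + (3/2)·R2: [0, 0, -7/2, -7/6, -7/2]
R4 ← R4 − (3/2)·R2: [0, 0, -1/2, -1/6, -1/2]
R5 ← R5 + (1/2)·R2: [0, 0, -7/2, -7/6, -7/2]
R6 ← R6 + (1/2)·R2: [0, 0, 1/2, 1/6, 1/2]
R4 ← R4 − (1/7)·R3: [0, 0, 0, 0, 0]
R5 ← R5 − R3: [0, 0, 0, 0, 0]
R6 ← R6 + (1/7)·R3: [0, 0, 0, 0, 0]
Echelon form has 3 nonzero rows, so rank(C) = 3.
The rank gives the maximum number of linearly independent columns: 3.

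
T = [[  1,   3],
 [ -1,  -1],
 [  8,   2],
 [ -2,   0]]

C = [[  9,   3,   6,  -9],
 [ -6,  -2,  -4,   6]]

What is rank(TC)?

1

First compute TC:
[[ -9,  -3,  -6,   9],
 [ -3,  -1,  -2,   3],
 [ 60,  20,  40, -60],
 [-18,  -6, -12,  18]]
Now row reduce the product.
R2 ← R2 − (1/3)·R1: [0, 0, 0, 0]
R3 ← R3 + (20/3)·R1: [0, 0, 0, 0]
R4 ← R4 − (2)·R1: [0, 0, 0, 0]
1 nonzero row, so rank(TC) = 1.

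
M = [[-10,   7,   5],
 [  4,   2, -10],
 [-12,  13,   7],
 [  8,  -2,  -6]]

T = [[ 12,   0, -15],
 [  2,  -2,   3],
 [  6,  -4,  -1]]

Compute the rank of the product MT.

3

First compute MT:
[[-76, -34, 166],
 [ -8,  36, -44],
 [-76, -54, 212],
 [ 56,  28, -120]]
Now row reduce the product.
R2 ← R2 − (2/19)·R1: [0, 752/19, -1168/19]
R3 ← R3 − R1: [0, -20, 46]
R4 ← R4 + (14/19)·R1: [0, 56/19, 44/19]
R3 ← R3 + (95/188)·R2: [0, 0, 702/47]
R4 ← R4 − (7/94)·R2: [0, 0, 324/47]
R4 ← R4 − (6/13)·R3: [0, 0, 0]
3 nonzero rows, so rank(MT) = 3.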